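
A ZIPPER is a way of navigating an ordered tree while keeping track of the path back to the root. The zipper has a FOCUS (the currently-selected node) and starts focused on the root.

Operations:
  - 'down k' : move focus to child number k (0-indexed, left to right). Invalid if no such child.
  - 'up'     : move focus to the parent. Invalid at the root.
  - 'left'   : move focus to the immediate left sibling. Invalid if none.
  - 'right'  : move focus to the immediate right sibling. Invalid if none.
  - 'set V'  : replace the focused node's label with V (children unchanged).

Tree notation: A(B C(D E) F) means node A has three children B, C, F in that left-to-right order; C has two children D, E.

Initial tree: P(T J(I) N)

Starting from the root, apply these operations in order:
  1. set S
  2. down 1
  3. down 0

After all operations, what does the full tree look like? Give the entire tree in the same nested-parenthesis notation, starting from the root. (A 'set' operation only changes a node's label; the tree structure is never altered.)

Step 1 (set S): focus=S path=root depth=0 children=['T', 'J', 'N'] (at root)
Step 2 (down 1): focus=J path=1 depth=1 children=['I'] left=['T'] right=['N'] parent=S
Step 3 (down 0): focus=I path=1/0 depth=2 children=[] left=[] right=[] parent=J

Answer: S(T J(I) N)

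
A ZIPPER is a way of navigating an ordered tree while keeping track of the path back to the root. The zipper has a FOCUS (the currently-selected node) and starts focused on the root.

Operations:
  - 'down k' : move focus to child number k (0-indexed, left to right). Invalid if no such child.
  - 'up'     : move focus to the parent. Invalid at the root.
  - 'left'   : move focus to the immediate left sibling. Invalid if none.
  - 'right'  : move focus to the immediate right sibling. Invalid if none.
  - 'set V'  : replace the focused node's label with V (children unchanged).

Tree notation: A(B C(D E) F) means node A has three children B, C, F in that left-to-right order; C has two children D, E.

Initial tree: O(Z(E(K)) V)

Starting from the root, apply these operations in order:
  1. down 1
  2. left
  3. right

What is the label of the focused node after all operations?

Step 1 (down 1): focus=V path=1 depth=1 children=[] left=['Z'] right=[] parent=O
Step 2 (left): focus=Z path=0 depth=1 children=['E'] left=[] right=['V'] parent=O
Step 3 (right): focus=V path=1 depth=1 children=[] left=['Z'] right=[] parent=O

Answer: V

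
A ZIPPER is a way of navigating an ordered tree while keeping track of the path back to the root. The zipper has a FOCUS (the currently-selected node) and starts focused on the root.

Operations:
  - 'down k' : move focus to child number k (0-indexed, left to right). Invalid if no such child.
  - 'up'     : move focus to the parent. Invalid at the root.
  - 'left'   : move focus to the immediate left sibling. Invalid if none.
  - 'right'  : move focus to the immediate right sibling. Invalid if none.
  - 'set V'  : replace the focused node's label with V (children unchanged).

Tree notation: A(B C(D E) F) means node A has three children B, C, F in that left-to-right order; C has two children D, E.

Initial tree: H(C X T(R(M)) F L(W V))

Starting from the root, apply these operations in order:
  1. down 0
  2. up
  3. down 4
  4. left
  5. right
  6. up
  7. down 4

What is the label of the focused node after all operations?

Step 1 (down 0): focus=C path=0 depth=1 children=[] left=[] right=['X', 'T', 'F', 'L'] parent=H
Step 2 (up): focus=H path=root depth=0 children=['C', 'X', 'T', 'F', 'L'] (at root)
Step 3 (down 4): focus=L path=4 depth=1 children=['W', 'V'] left=['C', 'X', 'T', 'F'] right=[] parent=H
Step 4 (left): focus=F path=3 depth=1 children=[] left=['C', 'X', 'T'] right=['L'] parent=H
Step 5 (right): focus=L path=4 depth=1 children=['W', 'V'] left=['C', 'X', 'T', 'F'] right=[] parent=H
Step 6 (up): focus=H path=root depth=0 children=['C', 'X', 'T', 'F', 'L'] (at root)
Step 7 (down 4): focus=L path=4 depth=1 children=['W', 'V'] left=['C', 'X', 'T', 'F'] right=[] parent=H

Answer: L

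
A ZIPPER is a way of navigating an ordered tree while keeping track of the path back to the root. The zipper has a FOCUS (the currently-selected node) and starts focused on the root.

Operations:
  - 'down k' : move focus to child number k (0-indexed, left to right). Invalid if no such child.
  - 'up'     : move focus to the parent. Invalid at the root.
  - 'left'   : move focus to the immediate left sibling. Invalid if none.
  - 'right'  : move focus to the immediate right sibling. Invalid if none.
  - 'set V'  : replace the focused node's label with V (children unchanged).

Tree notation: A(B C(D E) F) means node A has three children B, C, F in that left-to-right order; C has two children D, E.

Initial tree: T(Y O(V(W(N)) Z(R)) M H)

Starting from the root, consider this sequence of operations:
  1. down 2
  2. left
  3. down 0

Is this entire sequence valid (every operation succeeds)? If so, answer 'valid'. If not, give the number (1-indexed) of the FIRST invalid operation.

Step 1 (down 2): focus=M path=2 depth=1 children=[] left=['Y', 'O'] right=['H'] parent=T
Step 2 (left): focus=O path=1 depth=1 children=['V', 'Z'] left=['Y'] right=['M', 'H'] parent=T
Step 3 (down 0): focus=V path=1/0 depth=2 children=['W'] left=[] right=['Z'] parent=O

Answer: valid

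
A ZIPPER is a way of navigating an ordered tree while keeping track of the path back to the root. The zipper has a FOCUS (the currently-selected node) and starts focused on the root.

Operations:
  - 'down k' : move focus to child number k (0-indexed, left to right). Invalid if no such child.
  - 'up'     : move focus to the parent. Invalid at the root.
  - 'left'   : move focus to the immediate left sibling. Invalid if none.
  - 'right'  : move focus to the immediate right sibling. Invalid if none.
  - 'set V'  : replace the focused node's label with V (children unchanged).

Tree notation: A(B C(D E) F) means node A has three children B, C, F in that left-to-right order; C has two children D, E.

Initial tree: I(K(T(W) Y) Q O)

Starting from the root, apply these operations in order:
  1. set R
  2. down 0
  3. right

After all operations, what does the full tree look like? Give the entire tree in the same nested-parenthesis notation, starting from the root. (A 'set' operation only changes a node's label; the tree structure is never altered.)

Answer: R(K(T(W) Y) Q O)

Derivation:
Step 1 (set R): focus=R path=root depth=0 children=['K', 'Q', 'O'] (at root)
Step 2 (down 0): focus=K path=0 depth=1 children=['T', 'Y'] left=[] right=['Q', 'O'] parent=R
Step 3 (right): focus=Q path=1 depth=1 children=[] left=['K'] right=['O'] parent=R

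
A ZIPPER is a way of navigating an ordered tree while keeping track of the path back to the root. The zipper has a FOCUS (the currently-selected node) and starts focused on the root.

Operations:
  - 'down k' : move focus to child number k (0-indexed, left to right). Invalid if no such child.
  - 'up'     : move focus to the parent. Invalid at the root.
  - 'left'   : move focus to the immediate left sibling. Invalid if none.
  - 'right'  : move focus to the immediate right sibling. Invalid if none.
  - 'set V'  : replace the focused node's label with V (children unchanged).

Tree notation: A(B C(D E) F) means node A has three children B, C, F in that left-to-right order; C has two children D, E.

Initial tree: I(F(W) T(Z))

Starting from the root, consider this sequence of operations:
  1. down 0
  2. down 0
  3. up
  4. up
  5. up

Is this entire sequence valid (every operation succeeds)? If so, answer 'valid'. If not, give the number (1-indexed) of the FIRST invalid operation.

Step 1 (down 0): focus=F path=0 depth=1 children=['W'] left=[] right=['T'] parent=I
Step 2 (down 0): focus=W path=0/0 depth=2 children=[] left=[] right=[] parent=F
Step 3 (up): focus=F path=0 depth=1 children=['W'] left=[] right=['T'] parent=I
Step 4 (up): focus=I path=root depth=0 children=['F', 'T'] (at root)
Step 5 (up): INVALID

Answer: 5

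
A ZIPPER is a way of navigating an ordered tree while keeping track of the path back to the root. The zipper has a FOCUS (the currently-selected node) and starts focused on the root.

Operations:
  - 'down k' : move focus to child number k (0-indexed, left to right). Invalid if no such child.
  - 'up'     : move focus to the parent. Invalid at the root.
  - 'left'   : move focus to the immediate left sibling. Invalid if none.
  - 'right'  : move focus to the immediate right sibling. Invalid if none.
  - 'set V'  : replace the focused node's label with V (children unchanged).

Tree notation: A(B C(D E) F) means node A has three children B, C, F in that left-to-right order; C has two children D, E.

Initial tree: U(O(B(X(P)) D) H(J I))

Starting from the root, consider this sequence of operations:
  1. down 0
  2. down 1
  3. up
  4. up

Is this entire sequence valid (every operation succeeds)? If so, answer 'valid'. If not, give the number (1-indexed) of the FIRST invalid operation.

Answer: valid

Derivation:
Step 1 (down 0): focus=O path=0 depth=1 children=['B', 'D'] left=[] right=['H'] parent=U
Step 2 (down 1): focus=D path=0/1 depth=2 children=[] left=['B'] right=[] parent=O
Step 3 (up): focus=O path=0 depth=1 children=['B', 'D'] left=[] right=['H'] parent=U
Step 4 (up): focus=U path=root depth=0 children=['O', 'H'] (at root)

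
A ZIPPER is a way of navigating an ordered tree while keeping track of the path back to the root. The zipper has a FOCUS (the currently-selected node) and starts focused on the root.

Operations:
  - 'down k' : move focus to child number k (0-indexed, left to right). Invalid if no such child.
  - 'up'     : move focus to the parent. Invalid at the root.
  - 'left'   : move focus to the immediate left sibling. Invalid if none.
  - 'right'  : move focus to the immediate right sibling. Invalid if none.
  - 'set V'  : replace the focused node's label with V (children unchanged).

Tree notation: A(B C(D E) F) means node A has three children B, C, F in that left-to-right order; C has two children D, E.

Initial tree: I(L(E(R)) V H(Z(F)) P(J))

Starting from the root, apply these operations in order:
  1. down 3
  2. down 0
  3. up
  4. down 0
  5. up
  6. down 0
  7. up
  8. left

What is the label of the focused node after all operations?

Answer: H

Derivation:
Step 1 (down 3): focus=P path=3 depth=1 children=['J'] left=['L', 'V', 'H'] right=[] parent=I
Step 2 (down 0): focus=J path=3/0 depth=2 children=[] left=[] right=[] parent=P
Step 3 (up): focus=P path=3 depth=1 children=['J'] left=['L', 'V', 'H'] right=[] parent=I
Step 4 (down 0): focus=J path=3/0 depth=2 children=[] left=[] right=[] parent=P
Step 5 (up): focus=P path=3 depth=1 children=['J'] left=['L', 'V', 'H'] right=[] parent=I
Step 6 (down 0): focus=J path=3/0 depth=2 children=[] left=[] right=[] parent=P
Step 7 (up): focus=P path=3 depth=1 children=['J'] left=['L', 'V', 'H'] right=[] parent=I
Step 8 (left): focus=H path=2 depth=1 children=['Z'] left=['L', 'V'] right=['P'] parent=I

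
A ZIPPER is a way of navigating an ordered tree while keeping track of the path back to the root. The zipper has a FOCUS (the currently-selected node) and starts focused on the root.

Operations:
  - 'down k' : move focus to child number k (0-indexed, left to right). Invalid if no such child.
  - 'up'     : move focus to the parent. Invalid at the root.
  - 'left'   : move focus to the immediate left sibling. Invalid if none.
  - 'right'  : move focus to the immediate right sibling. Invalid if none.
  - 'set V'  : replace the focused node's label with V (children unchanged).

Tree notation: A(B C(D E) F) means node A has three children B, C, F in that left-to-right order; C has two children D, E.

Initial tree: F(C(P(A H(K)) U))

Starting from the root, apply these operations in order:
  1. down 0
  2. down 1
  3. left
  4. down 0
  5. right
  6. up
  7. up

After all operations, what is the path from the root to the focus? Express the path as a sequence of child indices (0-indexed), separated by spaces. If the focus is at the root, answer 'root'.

Step 1 (down 0): focus=C path=0 depth=1 children=['P', 'U'] left=[] right=[] parent=F
Step 2 (down 1): focus=U path=0/1 depth=2 children=[] left=['P'] right=[] parent=C
Step 3 (left): focus=P path=0/0 depth=2 children=['A', 'H'] left=[] right=['U'] parent=C
Step 4 (down 0): focus=A path=0/0/0 depth=3 children=[] left=[] right=['H'] parent=P
Step 5 (right): focus=H path=0/0/1 depth=3 children=['K'] left=['A'] right=[] parent=P
Step 6 (up): focus=P path=0/0 depth=2 children=['A', 'H'] left=[] right=['U'] parent=C
Step 7 (up): focus=C path=0 depth=1 children=['P', 'U'] left=[] right=[] parent=F

Answer: 0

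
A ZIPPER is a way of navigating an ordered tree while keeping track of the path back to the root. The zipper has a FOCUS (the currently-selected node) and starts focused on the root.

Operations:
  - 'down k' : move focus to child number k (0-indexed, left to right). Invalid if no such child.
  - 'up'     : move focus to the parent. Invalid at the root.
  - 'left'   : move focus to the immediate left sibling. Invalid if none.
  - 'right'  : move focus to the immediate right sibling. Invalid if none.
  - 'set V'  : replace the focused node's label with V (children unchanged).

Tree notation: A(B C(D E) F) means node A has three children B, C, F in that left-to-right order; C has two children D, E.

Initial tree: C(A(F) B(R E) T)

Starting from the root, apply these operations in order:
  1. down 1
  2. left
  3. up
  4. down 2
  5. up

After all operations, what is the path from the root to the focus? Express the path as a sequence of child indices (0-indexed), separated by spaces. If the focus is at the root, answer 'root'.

Step 1 (down 1): focus=B path=1 depth=1 children=['R', 'E'] left=['A'] right=['T'] parent=C
Step 2 (left): focus=A path=0 depth=1 children=['F'] left=[] right=['B', 'T'] parent=C
Step 3 (up): focus=C path=root depth=0 children=['A', 'B', 'T'] (at root)
Step 4 (down 2): focus=T path=2 depth=1 children=[] left=['A', 'B'] right=[] parent=C
Step 5 (up): focus=C path=root depth=0 children=['A', 'B', 'T'] (at root)

Answer: root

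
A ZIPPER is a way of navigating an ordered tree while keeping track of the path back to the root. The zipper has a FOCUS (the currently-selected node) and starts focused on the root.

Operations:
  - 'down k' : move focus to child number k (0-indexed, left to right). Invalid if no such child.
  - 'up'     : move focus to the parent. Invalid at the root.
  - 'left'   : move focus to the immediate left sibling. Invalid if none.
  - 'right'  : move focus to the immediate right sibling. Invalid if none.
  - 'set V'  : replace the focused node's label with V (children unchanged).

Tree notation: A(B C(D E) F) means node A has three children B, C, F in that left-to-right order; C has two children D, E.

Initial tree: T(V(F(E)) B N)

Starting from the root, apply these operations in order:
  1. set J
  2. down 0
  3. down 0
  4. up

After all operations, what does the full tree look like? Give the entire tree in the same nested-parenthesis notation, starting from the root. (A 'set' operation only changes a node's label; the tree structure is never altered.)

Step 1 (set J): focus=J path=root depth=0 children=['V', 'B', 'N'] (at root)
Step 2 (down 0): focus=V path=0 depth=1 children=['F'] left=[] right=['B', 'N'] parent=J
Step 3 (down 0): focus=F path=0/0 depth=2 children=['E'] left=[] right=[] parent=V
Step 4 (up): focus=V path=0 depth=1 children=['F'] left=[] right=['B', 'N'] parent=J

Answer: J(V(F(E)) B N)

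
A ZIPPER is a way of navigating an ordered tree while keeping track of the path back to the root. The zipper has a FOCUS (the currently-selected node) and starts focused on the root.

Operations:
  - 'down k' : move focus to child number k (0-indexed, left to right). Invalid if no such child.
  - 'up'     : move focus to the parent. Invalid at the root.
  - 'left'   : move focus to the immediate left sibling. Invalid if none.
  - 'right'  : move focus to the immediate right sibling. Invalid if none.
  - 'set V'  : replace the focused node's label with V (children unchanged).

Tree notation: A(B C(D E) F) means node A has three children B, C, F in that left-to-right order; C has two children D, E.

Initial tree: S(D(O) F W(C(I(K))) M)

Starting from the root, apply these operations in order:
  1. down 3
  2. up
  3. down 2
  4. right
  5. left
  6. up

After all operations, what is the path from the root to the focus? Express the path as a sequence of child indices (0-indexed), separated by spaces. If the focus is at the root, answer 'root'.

Step 1 (down 3): focus=M path=3 depth=1 children=[] left=['D', 'F', 'W'] right=[] parent=S
Step 2 (up): focus=S path=root depth=0 children=['D', 'F', 'W', 'M'] (at root)
Step 3 (down 2): focus=W path=2 depth=1 children=['C'] left=['D', 'F'] right=['M'] parent=S
Step 4 (right): focus=M path=3 depth=1 children=[] left=['D', 'F', 'W'] right=[] parent=S
Step 5 (left): focus=W path=2 depth=1 children=['C'] left=['D', 'F'] right=['M'] parent=S
Step 6 (up): focus=S path=root depth=0 children=['D', 'F', 'W', 'M'] (at root)

Answer: root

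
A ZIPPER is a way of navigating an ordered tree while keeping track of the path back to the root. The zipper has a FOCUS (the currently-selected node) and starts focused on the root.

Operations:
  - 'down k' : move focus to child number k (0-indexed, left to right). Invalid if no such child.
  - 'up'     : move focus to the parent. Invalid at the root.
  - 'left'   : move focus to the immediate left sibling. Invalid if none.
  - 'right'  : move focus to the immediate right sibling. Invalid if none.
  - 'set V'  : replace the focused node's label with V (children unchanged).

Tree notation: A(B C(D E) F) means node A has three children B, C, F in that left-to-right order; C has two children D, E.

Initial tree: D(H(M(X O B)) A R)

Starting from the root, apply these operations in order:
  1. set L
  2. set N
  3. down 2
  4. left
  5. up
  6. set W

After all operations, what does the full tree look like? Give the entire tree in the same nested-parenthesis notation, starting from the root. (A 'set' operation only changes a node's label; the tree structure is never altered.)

Step 1 (set L): focus=L path=root depth=0 children=['H', 'A', 'R'] (at root)
Step 2 (set N): focus=N path=root depth=0 children=['H', 'A', 'R'] (at root)
Step 3 (down 2): focus=R path=2 depth=1 children=[] left=['H', 'A'] right=[] parent=N
Step 4 (left): focus=A path=1 depth=1 children=[] left=['H'] right=['R'] parent=N
Step 5 (up): focus=N path=root depth=0 children=['H', 'A', 'R'] (at root)
Step 6 (set W): focus=W path=root depth=0 children=['H', 'A', 'R'] (at root)

Answer: W(H(M(X O B)) A R)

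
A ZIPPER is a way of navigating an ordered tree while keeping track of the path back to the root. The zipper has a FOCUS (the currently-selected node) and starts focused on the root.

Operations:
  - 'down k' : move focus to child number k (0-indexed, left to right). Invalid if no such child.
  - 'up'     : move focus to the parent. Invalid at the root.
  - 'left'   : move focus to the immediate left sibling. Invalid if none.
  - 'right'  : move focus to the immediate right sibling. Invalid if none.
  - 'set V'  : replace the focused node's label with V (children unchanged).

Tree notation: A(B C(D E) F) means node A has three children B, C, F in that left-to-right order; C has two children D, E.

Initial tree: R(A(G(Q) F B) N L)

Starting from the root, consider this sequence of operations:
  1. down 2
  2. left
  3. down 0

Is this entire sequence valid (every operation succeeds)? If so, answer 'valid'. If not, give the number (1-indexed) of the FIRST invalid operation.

Answer: 3

Derivation:
Step 1 (down 2): focus=L path=2 depth=1 children=[] left=['A', 'N'] right=[] parent=R
Step 2 (left): focus=N path=1 depth=1 children=[] left=['A'] right=['L'] parent=R
Step 3 (down 0): INVALID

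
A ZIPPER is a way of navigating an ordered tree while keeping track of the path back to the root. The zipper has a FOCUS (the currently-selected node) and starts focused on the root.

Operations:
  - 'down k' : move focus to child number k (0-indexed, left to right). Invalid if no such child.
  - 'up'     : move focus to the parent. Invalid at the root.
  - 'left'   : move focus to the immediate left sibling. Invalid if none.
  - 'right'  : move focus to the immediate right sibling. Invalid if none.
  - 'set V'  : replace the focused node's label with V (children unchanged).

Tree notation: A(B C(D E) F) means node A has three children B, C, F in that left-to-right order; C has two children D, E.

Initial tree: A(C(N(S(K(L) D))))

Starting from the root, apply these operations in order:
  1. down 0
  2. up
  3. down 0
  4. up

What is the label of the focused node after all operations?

Step 1 (down 0): focus=C path=0 depth=1 children=['N'] left=[] right=[] parent=A
Step 2 (up): focus=A path=root depth=0 children=['C'] (at root)
Step 3 (down 0): focus=C path=0 depth=1 children=['N'] left=[] right=[] parent=A
Step 4 (up): focus=A path=root depth=0 children=['C'] (at root)

Answer: A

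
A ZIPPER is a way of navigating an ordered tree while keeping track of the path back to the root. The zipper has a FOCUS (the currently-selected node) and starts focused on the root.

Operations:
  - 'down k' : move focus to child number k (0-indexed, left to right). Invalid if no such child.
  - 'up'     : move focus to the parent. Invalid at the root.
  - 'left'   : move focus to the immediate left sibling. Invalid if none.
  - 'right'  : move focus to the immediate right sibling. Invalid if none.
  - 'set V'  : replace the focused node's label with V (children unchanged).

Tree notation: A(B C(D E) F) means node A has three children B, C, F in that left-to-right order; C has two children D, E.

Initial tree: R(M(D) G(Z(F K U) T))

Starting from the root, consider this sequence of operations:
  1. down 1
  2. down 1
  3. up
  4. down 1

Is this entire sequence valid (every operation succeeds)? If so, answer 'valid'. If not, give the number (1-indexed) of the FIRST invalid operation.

Answer: valid

Derivation:
Step 1 (down 1): focus=G path=1 depth=1 children=['Z', 'T'] left=['M'] right=[] parent=R
Step 2 (down 1): focus=T path=1/1 depth=2 children=[] left=['Z'] right=[] parent=G
Step 3 (up): focus=G path=1 depth=1 children=['Z', 'T'] left=['M'] right=[] parent=R
Step 4 (down 1): focus=T path=1/1 depth=2 children=[] left=['Z'] right=[] parent=G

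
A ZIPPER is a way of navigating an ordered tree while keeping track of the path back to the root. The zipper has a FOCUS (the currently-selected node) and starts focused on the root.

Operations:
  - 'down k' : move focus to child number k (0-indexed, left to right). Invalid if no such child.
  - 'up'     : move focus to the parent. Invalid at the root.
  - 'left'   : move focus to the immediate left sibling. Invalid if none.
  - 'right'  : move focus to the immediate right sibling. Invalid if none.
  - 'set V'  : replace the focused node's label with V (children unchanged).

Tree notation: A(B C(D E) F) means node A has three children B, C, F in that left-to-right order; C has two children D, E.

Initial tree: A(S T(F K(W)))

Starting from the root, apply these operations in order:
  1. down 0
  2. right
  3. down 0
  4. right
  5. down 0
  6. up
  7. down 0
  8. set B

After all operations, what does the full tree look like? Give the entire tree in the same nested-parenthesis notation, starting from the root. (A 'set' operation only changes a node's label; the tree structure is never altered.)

Answer: A(S T(F K(B)))

Derivation:
Step 1 (down 0): focus=S path=0 depth=1 children=[] left=[] right=['T'] parent=A
Step 2 (right): focus=T path=1 depth=1 children=['F', 'K'] left=['S'] right=[] parent=A
Step 3 (down 0): focus=F path=1/0 depth=2 children=[] left=[] right=['K'] parent=T
Step 4 (right): focus=K path=1/1 depth=2 children=['W'] left=['F'] right=[] parent=T
Step 5 (down 0): focus=W path=1/1/0 depth=3 children=[] left=[] right=[] parent=K
Step 6 (up): focus=K path=1/1 depth=2 children=['W'] left=['F'] right=[] parent=T
Step 7 (down 0): focus=W path=1/1/0 depth=3 children=[] left=[] right=[] parent=K
Step 8 (set B): focus=B path=1/1/0 depth=3 children=[] left=[] right=[] parent=K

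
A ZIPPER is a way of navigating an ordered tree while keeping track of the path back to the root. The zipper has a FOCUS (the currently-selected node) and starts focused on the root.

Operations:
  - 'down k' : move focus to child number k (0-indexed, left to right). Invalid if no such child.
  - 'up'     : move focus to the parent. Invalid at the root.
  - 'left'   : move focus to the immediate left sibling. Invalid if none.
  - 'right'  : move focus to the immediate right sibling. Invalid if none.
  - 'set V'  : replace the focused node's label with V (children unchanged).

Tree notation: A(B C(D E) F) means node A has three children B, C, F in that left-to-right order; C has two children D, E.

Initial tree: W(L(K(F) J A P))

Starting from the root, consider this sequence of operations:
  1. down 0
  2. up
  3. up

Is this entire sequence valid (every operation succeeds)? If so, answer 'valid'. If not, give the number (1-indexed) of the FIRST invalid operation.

Answer: 3

Derivation:
Step 1 (down 0): focus=L path=0 depth=1 children=['K', 'J', 'A', 'P'] left=[] right=[] parent=W
Step 2 (up): focus=W path=root depth=0 children=['L'] (at root)
Step 3 (up): INVALID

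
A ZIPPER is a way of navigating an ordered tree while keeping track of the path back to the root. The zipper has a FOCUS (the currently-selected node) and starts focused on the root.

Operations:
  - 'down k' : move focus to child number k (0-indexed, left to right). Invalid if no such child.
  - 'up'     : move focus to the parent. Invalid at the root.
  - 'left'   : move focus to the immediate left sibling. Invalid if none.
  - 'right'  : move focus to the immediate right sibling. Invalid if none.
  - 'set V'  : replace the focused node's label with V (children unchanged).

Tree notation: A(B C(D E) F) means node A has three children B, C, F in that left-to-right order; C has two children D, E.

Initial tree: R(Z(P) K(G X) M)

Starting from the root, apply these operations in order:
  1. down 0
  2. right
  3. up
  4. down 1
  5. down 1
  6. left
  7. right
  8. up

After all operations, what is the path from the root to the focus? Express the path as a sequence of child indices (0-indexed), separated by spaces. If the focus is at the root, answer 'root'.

Answer: 1

Derivation:
Step 1 (down 0): focus=Z path=0 depth=1 children=['P'] left=[] right=['K', 'M'] parent=R
Step 2 (right): focus=K path=1 depth=1 children=['G', 'X'] left=['Z'] right=['M'] parent=R
Step 3 (up): focus=R path=root depth=0 children=['Z', 'K', 'M'] (at root)
Step 4 (down 1): focus=K path=1 depth=1 children=['G', 'X'] left=['Z'] right=['M'] parent=R
Step 5 (down 1): focus=X path=1/1 depth=2 children=[] left=['G'] right=[] parent=K
Step 6 (left): focus=G path=1/0 depth=2 children=[] left=[] right=['X'] parent=K
Step 7 (right): focus=X path=1/1 depth=2 children=[] left=['G'] right=[] parent=K
Step 8 (up): focus=K path=1 depth=1 children=['G', 'X'] left=['Z'] right=['M'] parent=R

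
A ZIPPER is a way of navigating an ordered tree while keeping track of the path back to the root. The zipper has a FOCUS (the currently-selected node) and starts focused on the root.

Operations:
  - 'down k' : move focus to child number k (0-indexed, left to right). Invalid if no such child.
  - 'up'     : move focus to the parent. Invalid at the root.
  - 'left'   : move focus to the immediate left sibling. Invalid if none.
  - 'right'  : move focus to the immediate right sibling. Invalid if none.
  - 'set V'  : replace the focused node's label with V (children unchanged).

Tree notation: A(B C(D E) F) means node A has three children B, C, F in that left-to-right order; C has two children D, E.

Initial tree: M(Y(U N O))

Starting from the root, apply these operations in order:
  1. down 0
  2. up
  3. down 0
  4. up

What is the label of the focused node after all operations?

Answer: M

Derivation:
Step 1 (down 0): focus=Y path=0 depth=1 children=['U', 'N', 'O'] left=[] right=[] parent=M
Step 2 (up): focus=M path=root depth=0 children=['Y'] (at root)
Step 3 (down 0): focus=Y path=0 depth=1 children=['U', 'N', 'O'] left=[] right=[] parent=M
Step 4 (up): focus=M path=root depth=0 children=['Y'] (at root)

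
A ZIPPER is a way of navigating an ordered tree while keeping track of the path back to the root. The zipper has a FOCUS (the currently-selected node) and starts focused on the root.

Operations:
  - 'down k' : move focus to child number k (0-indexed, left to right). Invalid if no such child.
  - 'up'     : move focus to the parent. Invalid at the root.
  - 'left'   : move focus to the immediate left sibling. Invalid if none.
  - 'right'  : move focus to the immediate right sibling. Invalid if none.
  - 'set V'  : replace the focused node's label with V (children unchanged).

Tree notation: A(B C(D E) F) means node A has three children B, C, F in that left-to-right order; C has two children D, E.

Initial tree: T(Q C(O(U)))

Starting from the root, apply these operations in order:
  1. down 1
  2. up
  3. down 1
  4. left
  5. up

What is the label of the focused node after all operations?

Step 1 (down 1): focus=C path=1 depth=1 children=['O'] left=['Q'] right=[] parent=T
Step 2 (up): focus=T path=root depth=0 children=['Q', 'C'] (at root)
Step 3 (down 1): focus=C path=1 depth=1 children=['O'] left=['Q'] right=[] parent=T
Step 4 (left): focus=Q path=0 depth=1 children=[] left=[] right=['C'] parent=T
Step 5 (up): focus=T path=root depth=0 children=['Q', 'C'] (at root)

Answer: T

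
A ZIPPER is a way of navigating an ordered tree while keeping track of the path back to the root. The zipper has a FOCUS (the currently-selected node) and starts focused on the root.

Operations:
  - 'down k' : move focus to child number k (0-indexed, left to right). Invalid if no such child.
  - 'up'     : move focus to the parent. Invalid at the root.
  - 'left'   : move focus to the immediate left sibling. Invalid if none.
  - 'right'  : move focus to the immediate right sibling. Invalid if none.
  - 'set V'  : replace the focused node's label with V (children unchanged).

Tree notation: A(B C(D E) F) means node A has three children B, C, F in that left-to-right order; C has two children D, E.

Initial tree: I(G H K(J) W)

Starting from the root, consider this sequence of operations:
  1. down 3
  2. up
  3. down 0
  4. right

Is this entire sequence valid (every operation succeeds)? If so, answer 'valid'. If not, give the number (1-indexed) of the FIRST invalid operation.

Answer: valid

Derivation:
Step 1 (down 3): focus=W path=3 depth=1 children=[] left=['G', 'H', 'K'] right=[] parent=I
Step 2 (up): focus=I path=root depth=0 children=['G', 'H', 'K', 'W'] (at root)
Step 3 (down 0): focus=G path=0 depth=1 children=[] left=[] right=['H', 'K', 'W'] parent=I
Step 4 (right): focus=H path=1 depth=1 children=[] left=['G'] right=['K', 'W'] parent=I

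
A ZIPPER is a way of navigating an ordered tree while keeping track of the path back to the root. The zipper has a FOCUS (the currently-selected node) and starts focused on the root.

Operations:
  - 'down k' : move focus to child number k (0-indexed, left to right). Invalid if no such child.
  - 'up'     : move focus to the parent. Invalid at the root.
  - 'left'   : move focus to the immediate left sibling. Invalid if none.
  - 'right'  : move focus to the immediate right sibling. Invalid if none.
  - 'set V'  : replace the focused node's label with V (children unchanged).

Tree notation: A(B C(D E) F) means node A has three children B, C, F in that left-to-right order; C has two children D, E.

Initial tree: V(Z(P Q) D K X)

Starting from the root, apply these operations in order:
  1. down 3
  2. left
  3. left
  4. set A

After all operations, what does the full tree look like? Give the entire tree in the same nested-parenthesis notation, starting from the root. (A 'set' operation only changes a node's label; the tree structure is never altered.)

Answer: V(Z(P Q) A K X)

Derivation:
Step 1 (down 3): focus=X path=3 depth=1 children=[] left=['Z', 'D', 'K'] right=[] parent=V
Step 2 (left): focus=K path=2 depth=1 children=[] left=['Z', 'D'] right=['X'] parent=V
Step 3 (left): focus=D path=1 depth=1 children=[] left=['Z'] right=['K', 'X'] parent=V
Step 4 (set A): focus=A path=1 depth=1 children=[] left=['Z'] right=['K', 'X'] parent=V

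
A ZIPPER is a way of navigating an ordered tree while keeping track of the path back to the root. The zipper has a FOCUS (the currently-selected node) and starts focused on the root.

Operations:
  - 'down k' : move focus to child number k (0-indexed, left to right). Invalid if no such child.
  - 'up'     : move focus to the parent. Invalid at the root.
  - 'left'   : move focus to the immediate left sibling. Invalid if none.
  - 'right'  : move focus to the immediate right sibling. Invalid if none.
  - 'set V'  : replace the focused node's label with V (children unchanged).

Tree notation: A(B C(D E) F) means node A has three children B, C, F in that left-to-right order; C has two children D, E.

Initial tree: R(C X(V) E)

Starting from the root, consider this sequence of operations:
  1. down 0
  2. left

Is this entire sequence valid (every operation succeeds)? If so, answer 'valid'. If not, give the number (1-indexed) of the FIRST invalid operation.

Answer: 2

Derivation:
Step 1 (down 0): focus=C path=0 depth=1 children=[] left=[] right=['X', 'E'] parent=R
Step 2 (left): INVALID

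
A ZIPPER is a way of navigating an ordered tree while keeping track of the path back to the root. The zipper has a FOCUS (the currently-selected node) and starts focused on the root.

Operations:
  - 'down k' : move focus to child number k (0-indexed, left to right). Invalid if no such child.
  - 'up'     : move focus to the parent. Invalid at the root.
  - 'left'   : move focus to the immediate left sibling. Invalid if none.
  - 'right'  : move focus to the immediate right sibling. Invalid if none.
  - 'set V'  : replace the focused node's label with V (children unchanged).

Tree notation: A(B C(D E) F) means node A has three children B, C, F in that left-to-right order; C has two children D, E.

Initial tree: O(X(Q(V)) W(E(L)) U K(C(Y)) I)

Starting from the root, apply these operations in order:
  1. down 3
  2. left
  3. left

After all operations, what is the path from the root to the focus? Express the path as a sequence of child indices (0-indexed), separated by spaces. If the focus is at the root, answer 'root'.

Answer: 1

Derivation:
Step 1 (down 3): focus=K path=3 depth=1 children=['C'] left=['X', 'W', 'U'] right=['I'] parent=O
Step 2 (left): focus=U path=2 depth=1 children=[] left=['X', 'W'] right=['K', 'I'] parent=O
Step 3 (left): focus=W path=1 depth=1 children=['E'] left=['X'] right=['U', 'K', 'I'] parent=O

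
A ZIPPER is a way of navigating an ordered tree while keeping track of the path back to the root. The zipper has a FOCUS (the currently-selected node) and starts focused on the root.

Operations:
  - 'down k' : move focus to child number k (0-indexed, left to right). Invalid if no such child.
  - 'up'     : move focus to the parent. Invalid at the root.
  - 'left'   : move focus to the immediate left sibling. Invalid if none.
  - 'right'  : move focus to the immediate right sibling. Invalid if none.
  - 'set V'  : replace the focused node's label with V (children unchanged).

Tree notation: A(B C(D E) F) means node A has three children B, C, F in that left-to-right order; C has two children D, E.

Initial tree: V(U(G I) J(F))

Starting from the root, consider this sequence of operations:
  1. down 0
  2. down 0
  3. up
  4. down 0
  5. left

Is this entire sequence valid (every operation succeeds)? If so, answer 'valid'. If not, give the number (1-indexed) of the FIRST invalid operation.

Step 1 (down 0): focus=U path=0 depth=1 children=['G', 'I'] left=[] right=['J'] parent=V
Step 2 (down 0): focus=G path=0/0 depth=2 children=[] left=[] right=['I'] parent=U
Step 3 (up): focus=U path=0 depth=1 children=['G', 'I'] left=[] right=['J'] parent=V
Step 4 (down 0): focus=G path=0/0 depth=2 children=[] left=[] right=['I'] parent=U
Step 5 (left): INVALID

Answer: 5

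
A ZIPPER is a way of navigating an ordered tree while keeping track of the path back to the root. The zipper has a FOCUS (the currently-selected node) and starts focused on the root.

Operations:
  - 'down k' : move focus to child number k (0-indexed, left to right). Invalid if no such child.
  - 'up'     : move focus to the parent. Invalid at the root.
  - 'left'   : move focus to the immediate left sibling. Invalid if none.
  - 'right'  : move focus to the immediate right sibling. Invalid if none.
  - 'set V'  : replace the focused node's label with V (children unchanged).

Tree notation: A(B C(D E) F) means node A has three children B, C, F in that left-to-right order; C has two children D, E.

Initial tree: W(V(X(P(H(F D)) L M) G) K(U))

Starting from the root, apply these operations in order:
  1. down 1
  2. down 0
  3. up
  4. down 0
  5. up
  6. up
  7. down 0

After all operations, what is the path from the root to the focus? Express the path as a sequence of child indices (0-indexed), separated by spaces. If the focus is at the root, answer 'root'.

Answer: 0

Derivation:
Step 1 (down 1): focus=K path=1 depth=1 children=['U'] left=['V'] right=[] parent=W
Step 2 (down 0): focus=U path=1/0 depth=2 children=[] left=[] right=[] parent=K
Step 3 (up): focus=K path=1 depth=1 children=['U'] left=['V'] right=[] parent=W
Step 4 (down 0): focus=U path=1/0 depth=2 children=[] left=[] right=[] parent=K
Step 5 (up): focus=K path=1 depth=1 children=['U'] left=['V'] right=[] parent=W
Step 6 (up): focus=W path=root depth=0 children=['V', 'K'] (at root)
Step 7 (down 0): focus=V path=0 depth=1 children=['X', 'G'] left=[] right=['K'] parent=W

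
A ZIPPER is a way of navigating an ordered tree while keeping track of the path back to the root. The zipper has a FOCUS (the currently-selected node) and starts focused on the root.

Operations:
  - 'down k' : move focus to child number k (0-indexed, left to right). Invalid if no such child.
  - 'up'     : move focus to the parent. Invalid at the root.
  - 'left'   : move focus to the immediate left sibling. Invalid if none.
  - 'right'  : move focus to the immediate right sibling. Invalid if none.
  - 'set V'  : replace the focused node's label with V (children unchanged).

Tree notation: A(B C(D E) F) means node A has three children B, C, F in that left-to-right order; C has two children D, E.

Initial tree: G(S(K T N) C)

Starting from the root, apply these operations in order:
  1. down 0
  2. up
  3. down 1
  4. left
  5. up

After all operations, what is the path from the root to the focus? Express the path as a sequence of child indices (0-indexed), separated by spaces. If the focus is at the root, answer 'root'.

Step 1 (down 0): focus=S path=0 depth=1 children=['K', 'T', 'N'] left=[] right=['C'] parent=G
Step 2 (up): focus=G path=root depth=0 children=['S', 'C'] (at root)
Step 3 (down 1): focus=C path=1 depth=1 children=[] left=['S'] right=[] parent=G
Step 4 (left): focus=S path=0 depth=1 children=['K', 'T', 'N'] left=[] right=['C'] parent=G
Step 5 (up): focus=G path=root depth=0 children=['S', 'C'] (at root)

Answer: root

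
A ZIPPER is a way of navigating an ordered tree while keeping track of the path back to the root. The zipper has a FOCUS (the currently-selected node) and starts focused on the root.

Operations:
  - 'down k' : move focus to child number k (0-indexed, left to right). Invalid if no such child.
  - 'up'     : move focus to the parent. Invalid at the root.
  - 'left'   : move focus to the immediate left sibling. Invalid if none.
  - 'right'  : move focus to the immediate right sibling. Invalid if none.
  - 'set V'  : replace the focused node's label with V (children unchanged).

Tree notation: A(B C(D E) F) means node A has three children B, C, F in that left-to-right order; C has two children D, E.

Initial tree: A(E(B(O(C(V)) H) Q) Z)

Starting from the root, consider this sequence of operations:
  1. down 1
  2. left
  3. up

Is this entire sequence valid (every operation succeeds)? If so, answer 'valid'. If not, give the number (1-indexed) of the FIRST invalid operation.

Step 1 (down 1): focus=Z path=1 depth=1 children=[] left=['E'] right=[] parent=A
Step 2 (left): focus=E path=0 depth=1 children=['B', 'Q'] left=[] right=['Z'] parent=A
Step 3 (up): focus=A path=root depth=0 children=['E', 'Z'] (at root)

Answer: valid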